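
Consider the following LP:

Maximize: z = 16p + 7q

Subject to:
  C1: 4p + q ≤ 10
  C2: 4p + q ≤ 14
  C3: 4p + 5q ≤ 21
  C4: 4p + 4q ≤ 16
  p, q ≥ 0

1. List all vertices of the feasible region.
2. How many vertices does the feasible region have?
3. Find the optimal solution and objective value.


1. (0, 0), (2.5, 0), (2, 2), (0, 4)
2. 4
3. p = 2, q = 2, z = 46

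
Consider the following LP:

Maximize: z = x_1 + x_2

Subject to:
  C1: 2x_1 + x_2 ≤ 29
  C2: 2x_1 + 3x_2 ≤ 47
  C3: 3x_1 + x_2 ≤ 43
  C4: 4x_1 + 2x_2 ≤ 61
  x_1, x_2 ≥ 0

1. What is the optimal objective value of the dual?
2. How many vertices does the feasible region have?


1. 19
2. 5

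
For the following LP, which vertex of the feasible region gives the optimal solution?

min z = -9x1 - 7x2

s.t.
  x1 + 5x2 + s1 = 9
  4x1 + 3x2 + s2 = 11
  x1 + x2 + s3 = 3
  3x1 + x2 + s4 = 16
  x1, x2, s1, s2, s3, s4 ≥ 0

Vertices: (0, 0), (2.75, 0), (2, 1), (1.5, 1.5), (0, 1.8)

Evaluate the objective at each vertex of the feasible region:
  z(0, 0) = 0
  z(2.75, 0) = -24.75
  z(2, 1) = -25  ←
  z(1.5, 1.5) = -24
  z(0, 1.8) = -12.6
The minimum is at x1 = 2, x2 = 1.

(2, 1)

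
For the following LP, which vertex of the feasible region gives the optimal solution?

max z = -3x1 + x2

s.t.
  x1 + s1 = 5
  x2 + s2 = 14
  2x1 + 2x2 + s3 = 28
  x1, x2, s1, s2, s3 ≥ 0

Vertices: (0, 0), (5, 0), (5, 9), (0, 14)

Evaluate the objective at each vertex of the feasible region:
  z(0, 0) = 0
  z(5, 0) = -15
  z(5, 9) = -6
  z(0, 14) = 14  ←
The maximum is at x1 = 0, x2 = 14.

(0, 14)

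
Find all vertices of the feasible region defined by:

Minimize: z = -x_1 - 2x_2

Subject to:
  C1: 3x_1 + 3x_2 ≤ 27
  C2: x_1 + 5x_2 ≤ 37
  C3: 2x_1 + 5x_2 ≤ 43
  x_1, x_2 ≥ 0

(0, 0), (9, 0), (2, 7), (0, 7.4)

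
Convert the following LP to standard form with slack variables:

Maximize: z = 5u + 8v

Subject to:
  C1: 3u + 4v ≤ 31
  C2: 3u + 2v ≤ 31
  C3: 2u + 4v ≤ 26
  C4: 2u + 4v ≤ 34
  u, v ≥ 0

max z = 5u + 8v

s.t.
  3u + 4v + s1 = 31
  3u + 2v + s2 = 31
  2u + 4v + s3 = 26
  2u + 4v + s4 = 34
  u, v, s1, s2, s3, s4 ≥ 0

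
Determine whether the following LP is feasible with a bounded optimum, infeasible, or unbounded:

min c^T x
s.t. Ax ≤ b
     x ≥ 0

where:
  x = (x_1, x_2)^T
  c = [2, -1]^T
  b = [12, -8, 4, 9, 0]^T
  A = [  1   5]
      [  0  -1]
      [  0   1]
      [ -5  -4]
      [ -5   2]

Infeasible (no feasible solution exists)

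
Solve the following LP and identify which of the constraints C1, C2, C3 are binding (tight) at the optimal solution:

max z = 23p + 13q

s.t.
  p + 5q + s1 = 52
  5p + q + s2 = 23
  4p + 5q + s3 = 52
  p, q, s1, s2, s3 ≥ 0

At p = 3, q = 8, compute slack b - a·x for each constraint:
  C1: 52 − 43 = 9  (slack)
  C2: 23 − 23 = 0  (binding)
  C3: 52 − 52 = 0  (binding)

Optimal: p = 3, q = 8
Binding: C2, C3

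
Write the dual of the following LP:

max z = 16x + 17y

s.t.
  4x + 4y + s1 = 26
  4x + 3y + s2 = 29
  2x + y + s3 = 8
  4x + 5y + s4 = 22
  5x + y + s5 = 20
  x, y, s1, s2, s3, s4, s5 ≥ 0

Primal max cᵀx s.t. Ax ≤ b, x ≥ 0  →  Dual min bᵀy s.t. Aᵀy ≥ c, y ≥ 0.

Minimize: z = 26y1 + 29y2 + 8y3 + 22y4 + 20y5

Subject to:
  4y1 + 4y2 + 2y3 + 4y4 + 5y5 ≥ 16
  4y1 + 3y2 + y3 + 5y4 + y5 ≥ 17
  y1, y2, y3, y4, y5 ≥ 0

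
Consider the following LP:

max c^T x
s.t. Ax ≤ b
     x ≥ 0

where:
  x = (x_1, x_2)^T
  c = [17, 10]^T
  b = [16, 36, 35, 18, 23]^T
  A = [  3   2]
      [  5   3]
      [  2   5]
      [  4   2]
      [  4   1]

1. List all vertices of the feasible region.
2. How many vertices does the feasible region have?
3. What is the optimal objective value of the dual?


1. (0, 0), (4.5, 0), (2, 5), (0.9091, 6.636), (0, 7)
2. 5
3. 84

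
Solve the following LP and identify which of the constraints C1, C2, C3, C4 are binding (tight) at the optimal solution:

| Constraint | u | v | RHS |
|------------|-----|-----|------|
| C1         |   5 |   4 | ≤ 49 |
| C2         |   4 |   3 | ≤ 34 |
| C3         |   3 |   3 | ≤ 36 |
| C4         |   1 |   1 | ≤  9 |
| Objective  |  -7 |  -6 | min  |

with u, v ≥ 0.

At u = 7, v = 2, compute slack b - a·x for each constraint:
  C1: 49 − 43 = 6  (slack)
  C2: 34 − 34 = 0  (binding)
  C3: 36 − 27 = 9  (slack)
  C4: 9 − 9 = 0  (binding)

Optimal: u = 7, v = 2
Binding: C2, C4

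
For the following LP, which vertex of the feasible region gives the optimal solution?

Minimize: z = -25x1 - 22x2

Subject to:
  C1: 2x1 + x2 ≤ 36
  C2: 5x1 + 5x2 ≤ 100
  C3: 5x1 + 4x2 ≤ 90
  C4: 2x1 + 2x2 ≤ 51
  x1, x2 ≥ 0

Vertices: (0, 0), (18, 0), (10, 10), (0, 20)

Evaluate the objective at each vertex of the feasible region:
  z(0, 0) = 0
  z(18, 0) = -450
  z(10, 10) = -470  ←
  z(0, 20) = -440
The minimum is at x1 = 10, x2 = 10.

(10, 10)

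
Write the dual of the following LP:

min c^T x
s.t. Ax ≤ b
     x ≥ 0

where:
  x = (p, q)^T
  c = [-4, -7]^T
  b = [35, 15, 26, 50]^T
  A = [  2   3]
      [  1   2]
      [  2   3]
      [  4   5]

Primal min cᵀx s.t. Ax ≤ b, x ≥ 0  →  Dual max −bᵀy s.t. Aᵀy ≥ −c, y ≥ 0.

Maximize: z = -35y1 - 15y2 - 26y3 - 50y4

Subject to:
  2y1 + y2 + 2y3 + 4y4 ≥ 4
  3y1 + 2y2 + 3y3 + 5y4 ≥ 7
  y1, y2, y3, y4 ≥ 0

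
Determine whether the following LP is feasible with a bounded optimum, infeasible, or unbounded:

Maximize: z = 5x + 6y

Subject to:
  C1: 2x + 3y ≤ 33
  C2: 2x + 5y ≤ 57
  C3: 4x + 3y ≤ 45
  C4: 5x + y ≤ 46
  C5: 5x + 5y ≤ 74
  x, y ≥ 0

Feasible with a bounded optimal solution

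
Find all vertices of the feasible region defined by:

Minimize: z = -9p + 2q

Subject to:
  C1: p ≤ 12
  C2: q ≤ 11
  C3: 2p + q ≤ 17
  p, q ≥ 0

(0, 0), (8.5, 0), (3, 11), (0, 11)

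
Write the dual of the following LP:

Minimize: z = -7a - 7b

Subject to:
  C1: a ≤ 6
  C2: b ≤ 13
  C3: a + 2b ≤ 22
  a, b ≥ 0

Primal min cᵀx s.t. Ax ≤ b, x ≥ 0  →  Dual max −bᵀy s.t. Aᵀy ≥ −c, y ≥ 0.

Maximize: z = -6y1 - 13y2 - 22y3

Subject to:
  y1 + y3 ≥ 7
  y2 + 2y3 ≥ 7
  y1, y2, y3 ≥ 0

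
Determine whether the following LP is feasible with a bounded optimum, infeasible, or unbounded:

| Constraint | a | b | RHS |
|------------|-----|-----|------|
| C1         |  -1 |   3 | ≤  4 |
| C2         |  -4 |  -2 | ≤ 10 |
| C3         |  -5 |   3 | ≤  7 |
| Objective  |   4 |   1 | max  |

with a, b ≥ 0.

Unbounded (objective can increase without bound)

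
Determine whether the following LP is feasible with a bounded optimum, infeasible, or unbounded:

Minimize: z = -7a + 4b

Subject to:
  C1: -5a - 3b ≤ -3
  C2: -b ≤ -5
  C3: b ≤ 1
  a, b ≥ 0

Infeasible (no feasible solution exists)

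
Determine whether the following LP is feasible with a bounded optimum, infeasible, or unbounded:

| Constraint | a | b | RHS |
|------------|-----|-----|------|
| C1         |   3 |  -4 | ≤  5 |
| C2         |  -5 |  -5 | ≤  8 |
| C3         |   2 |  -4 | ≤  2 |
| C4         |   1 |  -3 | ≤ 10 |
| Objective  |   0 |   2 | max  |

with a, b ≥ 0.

Unbounded (objective can increase without bound)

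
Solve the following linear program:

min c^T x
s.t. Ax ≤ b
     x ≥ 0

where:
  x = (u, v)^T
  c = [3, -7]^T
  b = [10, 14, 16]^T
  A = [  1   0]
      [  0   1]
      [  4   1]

Evaluate the objective at each vertex of the feasible region:
  z(0, 0) = 0
  z(4, 0) = 12
  z(0.5, 14) = -96.5
  z(0, 14) = -98  ←
The minimum is at u = 0, v = 14.

u = 0, v = 14, z = -98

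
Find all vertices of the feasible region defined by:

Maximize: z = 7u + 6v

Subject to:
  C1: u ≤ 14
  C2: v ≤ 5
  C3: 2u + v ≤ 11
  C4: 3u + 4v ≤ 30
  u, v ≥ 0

(0, 0), (5.5, 0), (3, 5), (0, 5)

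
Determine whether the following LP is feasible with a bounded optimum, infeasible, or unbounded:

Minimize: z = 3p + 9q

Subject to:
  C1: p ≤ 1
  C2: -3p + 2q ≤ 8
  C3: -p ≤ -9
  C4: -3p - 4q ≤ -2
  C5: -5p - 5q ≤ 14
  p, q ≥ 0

Infeasible (no feasible solution exists)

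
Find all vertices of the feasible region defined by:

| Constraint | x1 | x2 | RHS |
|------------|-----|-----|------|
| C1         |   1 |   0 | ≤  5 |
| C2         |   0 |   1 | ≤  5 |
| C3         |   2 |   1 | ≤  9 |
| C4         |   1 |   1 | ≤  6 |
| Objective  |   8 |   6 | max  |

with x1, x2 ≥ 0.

(0, 0), (4.5, 0), (3, 3), (1, 5), (0, 5)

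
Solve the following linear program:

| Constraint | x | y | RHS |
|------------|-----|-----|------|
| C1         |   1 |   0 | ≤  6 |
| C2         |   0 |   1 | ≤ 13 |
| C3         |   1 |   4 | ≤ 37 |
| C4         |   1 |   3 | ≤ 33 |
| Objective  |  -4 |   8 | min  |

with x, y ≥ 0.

Evaluate the objective at each vertex of the feasible region:
  z(0, 0) = 0
  z(6, 0) = -24  ←
  z(6, 7.75) = 38
  z(0, 9.25) = 74
The minimum is at x = 6, y = 0.

x = 6, y = 0, z = -24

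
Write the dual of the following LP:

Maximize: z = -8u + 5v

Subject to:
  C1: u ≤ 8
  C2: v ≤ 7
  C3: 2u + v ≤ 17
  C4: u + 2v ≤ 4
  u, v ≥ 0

Primal max cᵀx s.t. Ax ≤ b, x ≥ 0  →  Dual min bᵀy s.t. Aᵀy ≥ c, y ≥ 0.

Minimize: z = 8y1 + 7y2 + 17y3 + 4y4

Subject to:
  y1 + 2y3 + y4 ≥ -8
  y2 + y3 + 2y4 ≥ 5
  y1, y2, y3, y4 ≥ 0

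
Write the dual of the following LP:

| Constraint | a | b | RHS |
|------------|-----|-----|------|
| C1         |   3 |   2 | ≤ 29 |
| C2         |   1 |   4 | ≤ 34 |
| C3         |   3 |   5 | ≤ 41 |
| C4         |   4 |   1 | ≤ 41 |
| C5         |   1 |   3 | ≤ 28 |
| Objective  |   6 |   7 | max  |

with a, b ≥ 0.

Primal max cᵀx s.t. Ax ≤ b, x ≥ 0  →  Dual min bᵀy s.t. Aᵀy ≥ c, y ≥ 0.

Minimize: z = 29y1 + 34y2 + 41y3 + 41y4 + 28y5

Subject to:
  3y1 + y2 + 3y3 + 4y4 + y5 ≥ 6
  2y1 + 4y2 + 5y3 + y4 + 3y5 ≥ 7
  y1, y2, y3, y4, y5 ≥ 0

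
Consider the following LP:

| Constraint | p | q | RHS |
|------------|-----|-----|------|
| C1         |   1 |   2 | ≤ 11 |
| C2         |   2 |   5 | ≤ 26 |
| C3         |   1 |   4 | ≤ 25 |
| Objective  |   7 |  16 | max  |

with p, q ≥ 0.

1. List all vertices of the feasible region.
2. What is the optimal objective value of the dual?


1. (0, 0), (11, 0), (3, 4), (0, 5.2)
2. 85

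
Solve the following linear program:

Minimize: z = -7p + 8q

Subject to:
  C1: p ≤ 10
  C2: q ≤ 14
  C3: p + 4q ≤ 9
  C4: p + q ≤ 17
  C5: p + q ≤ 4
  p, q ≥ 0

Evaluate the objective at each vertex of the feasible region:
  z(0, 0) = 0
  z(4, 0) = -28  ←
  z(2.333, 1.667) = -3
  z(0, 2.25) = 18
The minimum is at p = 4, q = 0.

p = 4, q = 0, z = -28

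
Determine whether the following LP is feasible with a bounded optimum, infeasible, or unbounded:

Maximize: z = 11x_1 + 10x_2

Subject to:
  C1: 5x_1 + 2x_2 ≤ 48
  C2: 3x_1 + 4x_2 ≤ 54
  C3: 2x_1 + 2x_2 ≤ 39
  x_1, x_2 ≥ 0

Feasible with a bounded optimal solution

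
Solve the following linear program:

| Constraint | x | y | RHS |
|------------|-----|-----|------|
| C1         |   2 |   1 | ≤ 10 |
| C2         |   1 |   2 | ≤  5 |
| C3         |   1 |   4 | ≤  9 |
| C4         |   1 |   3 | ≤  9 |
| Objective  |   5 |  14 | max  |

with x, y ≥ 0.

Evaluate the objective at each vertex of the feasible region:
  z(0, 0) = 0
  z(5, 0) = 25
  z(1, 2) = 33  ←
  z(0, 2.25) = 31.5
The maximum is at x = 1, y = 2.

x = 1, y = 2, z = 33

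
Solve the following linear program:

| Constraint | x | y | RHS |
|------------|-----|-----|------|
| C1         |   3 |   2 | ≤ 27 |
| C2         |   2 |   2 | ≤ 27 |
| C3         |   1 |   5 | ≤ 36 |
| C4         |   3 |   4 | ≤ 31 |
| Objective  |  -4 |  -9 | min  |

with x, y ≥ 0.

Evaluate the objective at each vertex of the feasible region:
  z(0, 0) = 0
  z(9, 0) = -36
  z(7.667, 2) = -48.67
  z(1, 7) = -67  ←
  z(0, 7.2) = -64.8
The minimum is at x = 1, y = 7.

x = 1, y = 7, z = -67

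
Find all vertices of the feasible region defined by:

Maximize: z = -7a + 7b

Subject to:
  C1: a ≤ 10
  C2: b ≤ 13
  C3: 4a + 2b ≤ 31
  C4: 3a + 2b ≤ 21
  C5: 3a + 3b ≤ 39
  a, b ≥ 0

(0, 0), (7, 0), (0, 10.5)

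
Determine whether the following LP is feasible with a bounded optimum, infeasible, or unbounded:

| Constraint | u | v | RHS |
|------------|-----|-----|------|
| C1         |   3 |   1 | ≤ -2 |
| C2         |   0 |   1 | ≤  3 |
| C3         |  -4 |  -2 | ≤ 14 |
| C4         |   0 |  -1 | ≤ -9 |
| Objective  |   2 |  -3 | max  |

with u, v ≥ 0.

Infeasible (no feasible solution exists)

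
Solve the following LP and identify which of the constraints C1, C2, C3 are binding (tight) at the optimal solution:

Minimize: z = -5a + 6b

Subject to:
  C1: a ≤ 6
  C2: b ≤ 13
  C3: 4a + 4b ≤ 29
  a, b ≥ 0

At a = 6, b = 0, compute slack b - a·x for each constraint:
  C1: 6 − 6 = 0  (binding)
  C2: 13 − 0 = 13  (slack)
  C3: 29 − 24 = 5  (slack)

Optimal: a = 6, b = 0
Binding: C1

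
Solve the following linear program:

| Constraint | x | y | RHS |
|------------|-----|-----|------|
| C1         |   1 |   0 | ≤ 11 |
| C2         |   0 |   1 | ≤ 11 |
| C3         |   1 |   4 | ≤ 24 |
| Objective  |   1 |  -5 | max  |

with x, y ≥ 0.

Evaluate the objective at each vertex of the feasible region:
  z(0, 0) = 0
  z(11, 0) = 11  ←
  z(11, 3.25) = -5.25
  z(0, 6) = -30
The maximum is at x = 11, y = 0.

x = 11, y = 0, z = 11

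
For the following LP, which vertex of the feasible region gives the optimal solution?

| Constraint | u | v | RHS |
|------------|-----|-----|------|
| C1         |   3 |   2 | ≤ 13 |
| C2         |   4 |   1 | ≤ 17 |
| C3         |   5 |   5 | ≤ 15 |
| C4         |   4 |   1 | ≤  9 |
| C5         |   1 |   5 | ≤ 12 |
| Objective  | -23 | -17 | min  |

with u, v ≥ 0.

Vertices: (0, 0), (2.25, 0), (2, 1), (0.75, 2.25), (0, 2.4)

Evaluate the objective at each vertex of the feasible region:
  z(0, 0) = 0
  z(2.25, 0) = -51.75
  z(2, 1) = -63  ←
  z(0.75, 2.25) = -55.5
  z(0, 2.4) = -40.8
The minimum is at u = 2, v = 1.

(2, 1)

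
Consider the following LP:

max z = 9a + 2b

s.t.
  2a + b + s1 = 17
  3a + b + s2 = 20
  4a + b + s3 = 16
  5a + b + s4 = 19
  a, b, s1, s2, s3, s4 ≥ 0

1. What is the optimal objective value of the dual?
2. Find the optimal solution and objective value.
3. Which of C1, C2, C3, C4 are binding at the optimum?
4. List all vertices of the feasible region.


1. 35
2. a = 3, b = 4, z = 35
3. C3, C4
4. (0, 0), (3.8, 0), (3, 4), (0, 16)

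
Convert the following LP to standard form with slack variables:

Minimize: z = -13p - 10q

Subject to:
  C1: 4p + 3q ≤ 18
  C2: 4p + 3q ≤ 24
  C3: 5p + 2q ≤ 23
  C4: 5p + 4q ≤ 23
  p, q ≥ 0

min z = -13p - 10q

s.t.
  4p + 3q + s1 = 18
  4p + 3q + s2 = 24
  5p + 2q + s3 = 23
  5p + 4q + s4 = 23
  p, q, s1, s2, s3, s4 ≥ 0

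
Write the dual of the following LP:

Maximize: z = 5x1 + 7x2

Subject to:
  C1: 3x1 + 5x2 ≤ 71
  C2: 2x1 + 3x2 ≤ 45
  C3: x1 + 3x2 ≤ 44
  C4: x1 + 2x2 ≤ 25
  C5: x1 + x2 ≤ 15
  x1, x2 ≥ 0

Primal max cᵀx s.t. Ax ≤ b, x ≥ 0  →  Dual min bᵀy s.t. Aᵀy ≥ c, y ≥ 0.

Minimize: z = 71y1 + 45y2 + 44y3 + 25y4 + 15y5

Subject to:
  3y1 + 2y2 + y3 + y4 + y5 ≥ 5
  5y1 + 3y2 + 3y3 + 2y4 + y5 ≥ 7
  y1, y2, y3, y4, y5 ≥ 0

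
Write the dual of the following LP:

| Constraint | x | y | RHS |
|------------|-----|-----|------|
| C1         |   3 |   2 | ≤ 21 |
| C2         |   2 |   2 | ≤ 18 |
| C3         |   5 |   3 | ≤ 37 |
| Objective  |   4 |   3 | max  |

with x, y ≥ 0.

Primal max cᵀx s.t. Ax ≤ b, x ≥ 0  →  Dual min bᵀy s.t. Aᵀy ≥ c, y ≥ 0.

Minimize: z = 21y1 + 18y2 + 37y3

Subject to:
  3y1 + 2y2 + 5y3 ≥ 4
  2y1 + 2y2 + 3y3 ≥ 3
  y1, y2, y3 ≥ 0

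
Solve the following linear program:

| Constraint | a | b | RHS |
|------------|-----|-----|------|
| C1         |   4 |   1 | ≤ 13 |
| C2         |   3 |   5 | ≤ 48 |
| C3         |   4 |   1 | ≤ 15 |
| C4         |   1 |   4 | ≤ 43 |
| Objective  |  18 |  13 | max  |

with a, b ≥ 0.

Evaluate the objective at each vertex of the feasible region:
  z(0, 0) = 0
  z(3.25, 0) = 58.5
  z(1, 9) = 135  ←
  z(0, 9.6) = 124.8
The maximum is at a = 1, b = 9.

a = 1, b = 9, z = 135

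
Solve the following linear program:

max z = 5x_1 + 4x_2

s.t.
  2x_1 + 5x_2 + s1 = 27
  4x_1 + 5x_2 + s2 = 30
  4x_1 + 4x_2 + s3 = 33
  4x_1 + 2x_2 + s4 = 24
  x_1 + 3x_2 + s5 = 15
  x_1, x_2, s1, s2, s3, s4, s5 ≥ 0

Evaluate the objective at each vertex of the feasible region:
  z(0, 0) = 0
  z(6, 0) = 30
  z(5, 2) = 33  ←
  z(2.143, 4.286) = 27.86
  z(0, 5) = 20
The maximum is at x_1 = 5, x_2 = 2.

x_1 = 5, x_2 = 2, z = 33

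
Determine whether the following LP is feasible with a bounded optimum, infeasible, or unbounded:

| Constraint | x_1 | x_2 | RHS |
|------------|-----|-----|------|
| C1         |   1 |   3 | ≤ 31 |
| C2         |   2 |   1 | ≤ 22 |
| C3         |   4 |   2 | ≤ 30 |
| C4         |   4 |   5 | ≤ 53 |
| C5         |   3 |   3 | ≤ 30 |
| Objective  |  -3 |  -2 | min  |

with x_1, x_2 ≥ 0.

Feasible with a bounded optimal solution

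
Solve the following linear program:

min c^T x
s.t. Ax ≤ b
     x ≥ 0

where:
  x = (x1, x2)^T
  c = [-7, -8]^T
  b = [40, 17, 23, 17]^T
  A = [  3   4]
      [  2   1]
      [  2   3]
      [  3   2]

Evaluate the objective at each vertex of the feasible region:
  z(0, 0) = 0
  z(5.667, 0) = -39.67
  z(1, 7) = -63  ←
  z(0, 7.667) = -61.33
The minimum is at x1 = 1, x2 = 7.

x1 = 1, x2 = 7, z = -63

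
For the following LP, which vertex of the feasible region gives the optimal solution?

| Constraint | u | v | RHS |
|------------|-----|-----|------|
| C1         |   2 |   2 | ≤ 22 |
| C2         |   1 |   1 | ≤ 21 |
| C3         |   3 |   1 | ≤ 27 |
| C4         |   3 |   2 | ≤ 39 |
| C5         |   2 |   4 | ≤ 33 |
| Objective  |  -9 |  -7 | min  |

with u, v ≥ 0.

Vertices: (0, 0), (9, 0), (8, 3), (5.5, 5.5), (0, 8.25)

Evaluate the objective at each vertex of the feasible region:
  z(0, 0) = 0
  z(9, 0) = -81
  z(8, 3) = -93  ←
  z(5.5, 5.5) = -88
  z(0, 8.25) = -57.75
The minimum is at u = 8, v = 3.

(8, 3)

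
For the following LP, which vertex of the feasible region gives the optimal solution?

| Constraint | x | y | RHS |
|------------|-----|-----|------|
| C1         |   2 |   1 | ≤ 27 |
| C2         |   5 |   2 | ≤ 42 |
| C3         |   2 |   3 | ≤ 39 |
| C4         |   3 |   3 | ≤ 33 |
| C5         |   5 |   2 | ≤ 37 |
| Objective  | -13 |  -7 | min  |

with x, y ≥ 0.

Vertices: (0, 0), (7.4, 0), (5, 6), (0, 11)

Evaluate the objective at each vertex of the feasible region:
  z(0, 0) = 0
  z(7.4, 0) = -96.2
  z(5, 6) = -107  ←
  z(0, 11) = -77
The minimum is at x = 5, y = 6.

(5, 6)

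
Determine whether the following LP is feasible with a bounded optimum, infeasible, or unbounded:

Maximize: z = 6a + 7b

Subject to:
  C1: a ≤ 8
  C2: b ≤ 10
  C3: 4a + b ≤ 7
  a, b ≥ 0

Feasible with a bounded optimal solution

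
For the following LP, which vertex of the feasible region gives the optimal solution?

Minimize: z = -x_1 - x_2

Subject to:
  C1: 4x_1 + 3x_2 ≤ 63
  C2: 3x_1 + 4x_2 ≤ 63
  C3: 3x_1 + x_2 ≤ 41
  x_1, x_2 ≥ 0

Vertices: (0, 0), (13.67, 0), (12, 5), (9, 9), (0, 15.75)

Evaluate the objective at each vertex of the feasible region:
  z(0, 0) = 0
  z(13.67, 0) = -13.67
  z(12, 5) = -17
  z(9, 9) = -18  ←
  z(0, 15.75) = -15.75
The minimum is at x_1 = 9, x_2 = 9.

(9, 9)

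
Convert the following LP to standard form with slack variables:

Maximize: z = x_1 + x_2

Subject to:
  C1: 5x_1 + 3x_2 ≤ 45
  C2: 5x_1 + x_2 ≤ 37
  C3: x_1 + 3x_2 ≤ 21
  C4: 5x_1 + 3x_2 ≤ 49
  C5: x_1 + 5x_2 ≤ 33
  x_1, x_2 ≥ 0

max z = x_1 + x_2

s.t.
  5x_1 + 3x_2 + s1 = 45
  5x_1 + x_2 + s2 = 37
  x_1 + 3x_2 + s3 = 21
  5x_1 + 3x_2 + s4 = 49
  x_1 + 5x_2 + s5 = 33
  x_1, x_2, s1, s2, s3, s4, s5 ≥ 0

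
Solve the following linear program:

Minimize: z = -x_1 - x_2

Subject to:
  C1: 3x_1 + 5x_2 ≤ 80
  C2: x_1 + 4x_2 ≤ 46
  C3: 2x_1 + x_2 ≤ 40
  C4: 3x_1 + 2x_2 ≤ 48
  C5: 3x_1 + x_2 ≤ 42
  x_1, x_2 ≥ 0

Evaluate the objective at each vertex of the feasible region:
  z(0, 0) = 0
  z(14, 0) = -14
  z(12, 6) = -18
  z(10, 9) = -19  ←
  z(0, 11.5) = -11.5
The minimum is at x_1 = 10, x_2 = 9.

x_1 = 10, x_2 = 9, z = -19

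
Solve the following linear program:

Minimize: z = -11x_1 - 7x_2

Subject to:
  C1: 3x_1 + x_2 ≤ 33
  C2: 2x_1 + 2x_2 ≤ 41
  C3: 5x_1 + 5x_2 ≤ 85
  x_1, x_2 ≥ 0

Evaluate the objective at each vertex of the feasible region:
  z(0, 0) = 0
  z(11, 0) = -121
  z(8, 9) = -151  ←
  z(0, 17) = -119
The minimum is at x_1 = 8, x_2 = 9.

x_1 = 8, x_2 = 9, z = -151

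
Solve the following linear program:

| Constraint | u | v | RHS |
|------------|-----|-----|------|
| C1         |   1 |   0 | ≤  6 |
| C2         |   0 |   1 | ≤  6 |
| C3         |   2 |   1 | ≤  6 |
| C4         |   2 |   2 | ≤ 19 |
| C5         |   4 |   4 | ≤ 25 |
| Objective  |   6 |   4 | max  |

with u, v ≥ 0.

Evaluate the objective at each vertex of the feasible region:
  z(0, 0) = 0
  z(3, 0) = 18
  z(0, 6) = 24  ←
The maximum is at u = 0, v = 6.

u = 0, v = 6, z = 24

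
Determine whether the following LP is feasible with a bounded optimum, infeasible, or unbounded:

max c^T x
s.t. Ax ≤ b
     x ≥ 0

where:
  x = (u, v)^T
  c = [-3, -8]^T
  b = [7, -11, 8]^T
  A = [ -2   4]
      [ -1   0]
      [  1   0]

Infeasible (no feasible solution exists)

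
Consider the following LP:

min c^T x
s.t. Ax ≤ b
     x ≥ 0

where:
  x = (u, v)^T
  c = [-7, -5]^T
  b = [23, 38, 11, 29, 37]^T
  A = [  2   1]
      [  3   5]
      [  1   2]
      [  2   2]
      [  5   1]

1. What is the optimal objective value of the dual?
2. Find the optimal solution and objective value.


1. -59
2. u = 7, v = 2, z = -59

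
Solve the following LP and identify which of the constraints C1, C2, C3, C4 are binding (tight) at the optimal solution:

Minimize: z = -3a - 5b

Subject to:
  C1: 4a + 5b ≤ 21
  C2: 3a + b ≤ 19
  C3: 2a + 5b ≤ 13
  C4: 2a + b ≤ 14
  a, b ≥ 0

At a = 4, b = 1, compute slack b - a·x for each constraint:
  C1: 21 − 21 = 0  (binding)
  C2: 19 − 13 = 6  (slack)
  C3: 13 − 13 = 0  (binding)
  C4: 14 − 9 = 5  (slack)

Optimal: a = 4, b = 1
Binding: C1, C3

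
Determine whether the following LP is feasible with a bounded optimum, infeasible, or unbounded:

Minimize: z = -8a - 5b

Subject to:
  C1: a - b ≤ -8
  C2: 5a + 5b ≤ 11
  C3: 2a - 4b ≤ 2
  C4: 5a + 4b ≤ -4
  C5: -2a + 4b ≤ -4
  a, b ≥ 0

Infeasible (no feasible solution exists)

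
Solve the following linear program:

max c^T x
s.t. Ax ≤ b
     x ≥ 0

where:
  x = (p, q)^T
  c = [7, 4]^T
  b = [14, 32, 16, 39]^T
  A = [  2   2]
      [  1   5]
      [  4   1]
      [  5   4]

Evaluate the objective at each vertex of the feasible region:
  z(0, 0) = 0
  z(4, 0) = 28
  z(3, 4) = 37  ←
  z(0.75, 6.25) = 30.25
  z(0, 6.4) = 25.6
The maximum is at p = 3, q = 4.

p = 3, q = 4, z = 37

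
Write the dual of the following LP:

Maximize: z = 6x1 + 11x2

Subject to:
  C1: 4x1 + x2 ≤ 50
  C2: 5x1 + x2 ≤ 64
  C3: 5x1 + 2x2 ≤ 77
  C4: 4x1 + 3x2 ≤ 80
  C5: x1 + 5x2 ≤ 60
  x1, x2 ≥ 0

Primal max cᵀx s.t. Ax ≤ b, x ≥ 0  →  Dual min bᵀy s.t. Aᵀy ≥ c, y ≥ 0.

Minimize: z = 50y1 + 64y2 + 77y3 + 80y4 + 60y5

Subject to:
  4y1 + 5y2 + 5y3 + 4y4 + y5 ≥ 6
  y1 + y2 + 2y3 + 3y4 + 5y5 ≥ 11
  y1, y2, y3, y4, y5 ≥ 0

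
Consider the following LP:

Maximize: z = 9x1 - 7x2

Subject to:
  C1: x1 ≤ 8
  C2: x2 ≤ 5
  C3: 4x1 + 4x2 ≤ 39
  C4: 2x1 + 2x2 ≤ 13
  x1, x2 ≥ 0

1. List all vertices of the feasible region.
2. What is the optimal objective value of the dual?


1. (0, 0), (6.5, 0), (1.5, 5), (0, 5)
2. 58.5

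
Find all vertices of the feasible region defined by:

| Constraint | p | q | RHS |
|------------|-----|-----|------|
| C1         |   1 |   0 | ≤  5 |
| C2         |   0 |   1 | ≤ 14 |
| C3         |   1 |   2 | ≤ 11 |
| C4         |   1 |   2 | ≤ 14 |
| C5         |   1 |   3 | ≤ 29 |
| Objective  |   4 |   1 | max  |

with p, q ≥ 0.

(0, 0), (5, 0), (5, 3), (0, 5.5)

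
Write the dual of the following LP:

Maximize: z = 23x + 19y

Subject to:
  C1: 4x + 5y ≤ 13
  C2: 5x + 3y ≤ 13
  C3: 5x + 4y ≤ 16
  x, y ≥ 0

Primal max cᵀx s.t. Ax ≤ b, x ≥ 0  →  Dual min bᵀy s.t. Aᵀy ≥ c, y ≥ 0.

Minimize: z = 13y1 + 13y2 + 16y3

Subject to:
  4y1 + 5y2 + 5y3 ≥ 23
  5y1 + 3y2 + 4y3 ≥ 19
  y1, y2, y3 ≥ 0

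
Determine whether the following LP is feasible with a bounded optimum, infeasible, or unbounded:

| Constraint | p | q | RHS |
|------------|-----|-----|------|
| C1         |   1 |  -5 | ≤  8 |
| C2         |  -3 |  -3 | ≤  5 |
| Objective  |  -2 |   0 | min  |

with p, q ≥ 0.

Unbounded (objective can decrease without bound)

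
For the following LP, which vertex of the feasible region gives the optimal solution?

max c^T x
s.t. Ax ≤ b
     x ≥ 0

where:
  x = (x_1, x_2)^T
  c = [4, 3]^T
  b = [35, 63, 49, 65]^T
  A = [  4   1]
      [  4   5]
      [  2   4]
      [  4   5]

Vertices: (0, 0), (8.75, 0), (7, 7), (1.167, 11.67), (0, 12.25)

Evaluate the objective at each vertex of the feasible region:
  z(0, 0) = 0
  z(8.75, 0) = 35
  z(7, 7) = 49  ←
  z(1.167, 11.67) = 39.67
  z(0, 12.25) = 36.75
The maximum is at x_1 = 7, x_2 = 7.

(7, 7)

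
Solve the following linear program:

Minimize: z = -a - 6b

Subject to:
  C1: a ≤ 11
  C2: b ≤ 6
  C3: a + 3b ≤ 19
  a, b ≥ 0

Evaluate the objective at each vertex of the feasible region:
  z(0, 0) = 0
  z(11, 0) = -11
  z(11, 2.667) = -27
  z(1, 6) = -37  ←
  z(0, 6) = -36
The minimum is at a = 1, b = 6.

a = 1, b = 6, z = -37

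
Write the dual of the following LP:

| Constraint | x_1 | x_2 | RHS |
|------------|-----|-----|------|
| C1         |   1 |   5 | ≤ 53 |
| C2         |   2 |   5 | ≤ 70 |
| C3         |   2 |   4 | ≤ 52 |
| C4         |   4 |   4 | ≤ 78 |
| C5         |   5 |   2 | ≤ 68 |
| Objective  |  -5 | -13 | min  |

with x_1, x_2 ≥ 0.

Primal min cᵀx s.t. Ax ≤ b, x ≥ 0  →  Dual max −bᵀy s.t. Aᵀy ≥ −c, y ≥ 0.

Maximize: z = -53y1 - 70y2 - 52y3 - 78y4 - 68y5

Subject to:
  y1 + 2y2 + 2y3 + 4y4 + 5y5 ≥ 5
  5y1 + 5y2 + 4y3 + 4y4 + 2y5 ≥ 13
  y1, y2, y3, y4, y5 ≥ 0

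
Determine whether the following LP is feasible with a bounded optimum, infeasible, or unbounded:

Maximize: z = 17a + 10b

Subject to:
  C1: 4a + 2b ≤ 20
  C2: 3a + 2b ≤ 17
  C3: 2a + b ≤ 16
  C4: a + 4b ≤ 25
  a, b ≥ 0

Feasible with a bounded optimal solution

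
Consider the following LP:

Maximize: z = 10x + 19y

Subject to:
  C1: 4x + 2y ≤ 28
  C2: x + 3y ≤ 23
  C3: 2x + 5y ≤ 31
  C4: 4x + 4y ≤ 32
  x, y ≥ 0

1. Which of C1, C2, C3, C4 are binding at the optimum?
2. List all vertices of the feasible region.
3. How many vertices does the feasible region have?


1. C3, C4
2. (0, 0), (7, 0), (6, 2), (3, 5), (0, 6.2)
3. 5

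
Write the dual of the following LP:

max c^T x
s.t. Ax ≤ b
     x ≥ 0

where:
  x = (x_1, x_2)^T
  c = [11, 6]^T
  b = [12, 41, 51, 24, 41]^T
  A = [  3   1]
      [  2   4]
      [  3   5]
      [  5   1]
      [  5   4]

Primal max cᵀx s.t. Ax ≤ b, x ≥ 0  →  Dual min bᵀy s.t. Aᵀy ≥ c, y ≥ 0.

Minimize: z = 12y1 + 41y2 + 51y3 + 24y4 + 41y5

Subject to:
  3y1 + 2y2 + 3y3 + 5y4 + 5y5 ≥ 11
  y1 + 4y2 + 5y3 + y4 + 4y5 ≥ 6
  y1, y2, y3, y4, y5 ≥ 0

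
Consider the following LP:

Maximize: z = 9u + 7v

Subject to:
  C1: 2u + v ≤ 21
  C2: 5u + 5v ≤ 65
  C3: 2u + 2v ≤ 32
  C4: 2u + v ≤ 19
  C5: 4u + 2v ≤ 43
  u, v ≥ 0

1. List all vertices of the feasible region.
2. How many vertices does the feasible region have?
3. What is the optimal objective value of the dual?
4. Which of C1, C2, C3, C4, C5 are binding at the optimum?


1. (0, 0), (9.5, 0), (6, 7), (0, 13)
2. 4
3. 103
4. C2, C4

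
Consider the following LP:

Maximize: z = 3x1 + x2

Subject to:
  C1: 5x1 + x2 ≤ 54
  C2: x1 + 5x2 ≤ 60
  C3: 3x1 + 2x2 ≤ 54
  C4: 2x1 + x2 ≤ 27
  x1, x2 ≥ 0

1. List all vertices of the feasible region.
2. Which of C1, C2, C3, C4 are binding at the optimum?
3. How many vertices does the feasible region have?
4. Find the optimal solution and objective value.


1. (0, 0), (10.8, 0), (9, 9), (8.333, 10.33), (0, 12)
2. C1, C4
3. 5
4. x1 = 9, x2 = 9, z = 36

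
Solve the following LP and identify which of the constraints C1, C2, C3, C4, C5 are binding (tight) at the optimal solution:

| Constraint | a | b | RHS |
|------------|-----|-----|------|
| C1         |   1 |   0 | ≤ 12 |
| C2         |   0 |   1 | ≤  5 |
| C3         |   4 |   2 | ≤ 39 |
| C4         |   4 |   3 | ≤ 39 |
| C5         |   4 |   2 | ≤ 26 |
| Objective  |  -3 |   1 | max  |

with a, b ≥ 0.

At a = 0, b = 5, compute slack b - a·x for each constraint:
  C1: 12 − 0 = 12  (slack)
  C2: 5 − 5 = 0  (binding)
  C3: 39 − 10 = 29  (slack)
  C4: 39 − 15 = 24  (slack)
  C5: 26 − 10 = 16  (slack)

Optimal: a = 0, b = 5
Binding: C2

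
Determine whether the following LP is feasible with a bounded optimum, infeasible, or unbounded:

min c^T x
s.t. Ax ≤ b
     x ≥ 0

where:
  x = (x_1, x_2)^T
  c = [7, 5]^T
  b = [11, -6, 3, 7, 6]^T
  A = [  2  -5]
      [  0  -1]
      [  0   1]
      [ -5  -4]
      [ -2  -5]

Infeasible (no feasible solution exists)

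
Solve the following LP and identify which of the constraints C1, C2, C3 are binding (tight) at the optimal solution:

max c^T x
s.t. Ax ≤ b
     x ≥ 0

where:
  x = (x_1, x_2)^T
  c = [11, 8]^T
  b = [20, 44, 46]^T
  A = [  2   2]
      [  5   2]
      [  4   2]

At x_1 = 8, x_2 = 2, compute slack b - a·x for each constraint:
  C1: 20 − 20 = 0  (binding)
  C2: 44 − 44 = 0  (binding)
  C3: 46 − 36 = 10  (slack)

Optimal: x_1 = 8, x_2 = 2
Binding: C1, C2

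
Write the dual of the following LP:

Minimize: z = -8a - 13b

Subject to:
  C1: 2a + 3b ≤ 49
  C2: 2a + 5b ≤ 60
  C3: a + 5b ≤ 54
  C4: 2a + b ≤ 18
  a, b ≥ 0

Primal min cᵀx s.t. Ax ≤ b, x ≥ 0  →  Dual max −bᵀy s.t. Aᵀy ≥ −c, y ≥ 0.

Maximize: z = -49y1 - 60y2 - 54y3 - 18y4

Subject to:
  2y1 + 2y2 + y3 + 2y4 ≥ 8
  3y1 + 5y2 + 5y3 + y4 ≥ 13
  y1, y2, y3, y4 ≥ 0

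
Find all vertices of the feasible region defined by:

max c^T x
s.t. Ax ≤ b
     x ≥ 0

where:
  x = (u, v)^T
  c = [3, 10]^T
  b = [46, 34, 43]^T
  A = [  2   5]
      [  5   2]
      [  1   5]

(0, 0), (6.8, 0), (3.714, 7.714), (3, 8), (0, 8.6)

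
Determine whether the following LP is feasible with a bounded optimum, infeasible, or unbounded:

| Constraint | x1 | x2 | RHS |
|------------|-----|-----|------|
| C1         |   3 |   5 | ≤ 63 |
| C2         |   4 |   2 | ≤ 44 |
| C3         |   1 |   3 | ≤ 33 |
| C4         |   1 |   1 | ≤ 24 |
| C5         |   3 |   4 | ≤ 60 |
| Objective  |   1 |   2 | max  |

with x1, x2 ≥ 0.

Feasible with a bounded optimal solution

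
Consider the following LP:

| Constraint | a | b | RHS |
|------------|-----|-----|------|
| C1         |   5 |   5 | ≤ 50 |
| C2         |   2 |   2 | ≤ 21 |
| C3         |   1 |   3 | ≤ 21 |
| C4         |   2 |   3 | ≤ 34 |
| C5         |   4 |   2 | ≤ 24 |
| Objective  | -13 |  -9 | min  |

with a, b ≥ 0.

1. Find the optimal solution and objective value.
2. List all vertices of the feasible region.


1. a = 3, b = 6, z = -93
2. (0, 0), (6, 0), (3, 6), (0, 7)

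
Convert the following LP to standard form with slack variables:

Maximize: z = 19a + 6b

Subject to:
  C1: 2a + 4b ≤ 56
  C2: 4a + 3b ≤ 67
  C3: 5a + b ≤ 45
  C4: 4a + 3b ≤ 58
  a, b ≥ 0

max z = 19a + 6b

s.t.
  2a + 4b + s1 = 56
  4a + 3b + s2 = 67
  5a + b + s3 = 45
  4a + 3b + s4 = 58
  a, b, s1, s2, s3, s4 ≥ 0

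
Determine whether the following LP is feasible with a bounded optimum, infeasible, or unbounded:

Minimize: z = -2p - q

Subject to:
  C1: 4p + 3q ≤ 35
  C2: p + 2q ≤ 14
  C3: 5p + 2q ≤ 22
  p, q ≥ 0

Feasible with a bounded optimal solution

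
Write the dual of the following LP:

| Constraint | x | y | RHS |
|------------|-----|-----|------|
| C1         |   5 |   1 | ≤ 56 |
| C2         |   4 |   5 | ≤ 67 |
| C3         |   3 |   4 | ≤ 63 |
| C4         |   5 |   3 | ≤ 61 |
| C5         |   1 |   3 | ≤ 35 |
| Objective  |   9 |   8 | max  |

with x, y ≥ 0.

Primal max cᵀx s.t. Ax ≤ b, x ≥ 0  →  Dual min bᵀy s.t. Aᵀy ≥ c, y ≥ 0.

Minimize: z = 56y1 + 67y2 + 63y3 + 61y4 + 35y5

Subject to:
  5y1 + 4y2 + 3y3 + 5y4 + y5 ≥ 9
  y1 + 5y2 + 4y3 + 3y4 + 3y5 ≥ 8
  y1, y2, y3, y4, y5 ≥ 0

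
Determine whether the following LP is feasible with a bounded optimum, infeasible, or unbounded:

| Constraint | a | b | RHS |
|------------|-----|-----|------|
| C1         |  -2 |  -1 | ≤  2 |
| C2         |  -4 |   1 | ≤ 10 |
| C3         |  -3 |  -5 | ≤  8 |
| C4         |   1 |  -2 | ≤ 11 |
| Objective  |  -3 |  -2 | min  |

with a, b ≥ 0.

Unbounded (objective can decrease without bound)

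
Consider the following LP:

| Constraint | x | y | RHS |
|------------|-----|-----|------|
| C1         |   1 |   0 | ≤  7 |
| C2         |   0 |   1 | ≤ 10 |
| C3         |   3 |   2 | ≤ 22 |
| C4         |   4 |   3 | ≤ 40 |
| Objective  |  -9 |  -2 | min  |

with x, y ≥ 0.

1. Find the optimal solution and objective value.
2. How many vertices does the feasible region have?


1. x = 7, y = 0.5, z = -64
2. 5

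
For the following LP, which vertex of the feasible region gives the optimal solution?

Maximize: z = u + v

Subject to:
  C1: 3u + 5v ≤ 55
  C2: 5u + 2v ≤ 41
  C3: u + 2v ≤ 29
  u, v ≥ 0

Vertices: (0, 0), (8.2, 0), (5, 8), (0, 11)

Evaluate the objective at each vertex of the feasible region:
  z(0, 0) = 0
  z(8.2, 0) = 8.2
  z(5, 8) = 13  ←
  z(0, 11) = 11
The maximum is at u = 5, v = 8.

(5, 8)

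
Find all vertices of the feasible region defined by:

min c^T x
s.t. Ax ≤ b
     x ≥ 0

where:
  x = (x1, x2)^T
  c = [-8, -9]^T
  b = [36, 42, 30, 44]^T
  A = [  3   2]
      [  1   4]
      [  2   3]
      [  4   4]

(0, 0), (11, 0), (3, 8), (0, 10)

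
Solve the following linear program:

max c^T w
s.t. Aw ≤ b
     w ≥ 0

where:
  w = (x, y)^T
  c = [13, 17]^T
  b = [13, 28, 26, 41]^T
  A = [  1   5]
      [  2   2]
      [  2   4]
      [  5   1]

Evaluate the objective at each vertex of the feasible region:
  z(0, 0) = 0
  z(8.2, 0) = 106.6
  z(8, 1) = 121  ←
  z(0, 2.6) = 44.2
The maximum is at x = 8, y = 1.

x = 8, y = 1, z = 121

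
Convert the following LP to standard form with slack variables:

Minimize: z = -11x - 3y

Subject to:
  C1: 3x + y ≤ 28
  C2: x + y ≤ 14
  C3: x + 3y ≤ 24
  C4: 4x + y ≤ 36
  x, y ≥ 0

min z = -11x - 3y

s.t.
  3x + y + s1 = 28
  x + y + s2 = 14
  x + 3y + s3 = 24
  4x + y + s4 = 36
  x, y, s1, s2, s3, s4 ≥ 0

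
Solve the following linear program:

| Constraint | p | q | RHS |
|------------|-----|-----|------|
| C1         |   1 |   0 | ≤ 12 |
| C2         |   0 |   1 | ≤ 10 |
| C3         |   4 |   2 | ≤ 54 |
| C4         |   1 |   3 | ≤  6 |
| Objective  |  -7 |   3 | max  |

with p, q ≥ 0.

Evaluate the objective at each vertex of the feasible region:
  z(0, 0) = 0
  z(6, 0) = -42
  z(0, 2) = 6  ←
The maximum is at p = 0, q = 2.

p = 0, q = 2, z = 6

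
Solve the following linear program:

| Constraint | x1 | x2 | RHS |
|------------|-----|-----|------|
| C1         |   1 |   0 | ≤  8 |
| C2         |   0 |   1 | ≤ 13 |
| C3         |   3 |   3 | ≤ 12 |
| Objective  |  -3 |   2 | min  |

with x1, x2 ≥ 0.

Evaluate the objective at each vertex of the feasible region:
  z(0, 0) = 0
  z(4, 0) = -12  ←
  z(0, 4) = 8
The minimum is at x1 = 4, x2 = 0.

x1 = 4, x2 = 0, z = -12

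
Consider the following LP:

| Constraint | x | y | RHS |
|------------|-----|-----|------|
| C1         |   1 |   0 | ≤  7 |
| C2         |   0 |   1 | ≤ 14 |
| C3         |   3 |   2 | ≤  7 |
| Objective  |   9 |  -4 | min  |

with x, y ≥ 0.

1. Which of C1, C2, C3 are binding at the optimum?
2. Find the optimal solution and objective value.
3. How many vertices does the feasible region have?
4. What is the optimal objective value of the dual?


1. C3
2. x = 0, y = 3.5, z = -14
3. 3
4. -14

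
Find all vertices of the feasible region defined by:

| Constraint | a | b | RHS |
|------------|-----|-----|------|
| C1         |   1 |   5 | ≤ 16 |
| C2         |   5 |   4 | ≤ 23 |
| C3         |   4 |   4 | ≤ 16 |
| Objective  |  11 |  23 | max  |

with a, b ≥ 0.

(0, 0), (4, 0), (1, 3), (0, 3.2)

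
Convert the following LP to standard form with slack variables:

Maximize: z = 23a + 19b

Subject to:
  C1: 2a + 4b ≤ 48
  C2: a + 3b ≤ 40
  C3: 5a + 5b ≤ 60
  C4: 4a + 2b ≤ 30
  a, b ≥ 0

max z = 23a + 19b

s.t.
  2a + 4b + s1 = 48
  a + 3b + s2 = 40
  5a + 5b + s3 = 60
  4a + 2b + s4 = 30
  a, b, s1, s2, s3, s4 ≥ 0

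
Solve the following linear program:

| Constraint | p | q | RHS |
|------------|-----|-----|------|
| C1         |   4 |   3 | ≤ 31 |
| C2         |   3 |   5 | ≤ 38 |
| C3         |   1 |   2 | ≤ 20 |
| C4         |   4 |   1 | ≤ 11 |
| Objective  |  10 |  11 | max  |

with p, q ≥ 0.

Evaluate the objective at each vertex of the feasible region:
  z(0, 0) = 0
  z(2.75, 0) = 27.5
  z(1, 7) = 87  ←
  z(0, 7.6) = 83.6
The maximum is at p = 1, q = 7.

p = 1, q = 7, z = 87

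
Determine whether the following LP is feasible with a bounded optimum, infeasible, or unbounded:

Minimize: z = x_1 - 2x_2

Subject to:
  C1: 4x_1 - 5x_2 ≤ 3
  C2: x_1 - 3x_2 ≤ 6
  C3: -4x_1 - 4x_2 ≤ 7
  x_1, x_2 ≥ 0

Unbounded (objective can decrease without bound)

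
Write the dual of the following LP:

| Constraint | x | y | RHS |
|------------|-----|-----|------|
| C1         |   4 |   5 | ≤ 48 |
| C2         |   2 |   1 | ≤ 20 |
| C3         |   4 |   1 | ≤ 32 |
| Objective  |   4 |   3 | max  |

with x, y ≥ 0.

Primal max cᵀx s.t. Ax ≤ b, x ≥ 0  →  Dual min bᵀy s.t. Aᵀy ≥ c, y ≥ 0.

Minimize: z = 48y1 + 20y2 + 32y3

Subject to:
  4y1 + 2y2 + 4y3 ≥ 4
  5y1 + y2 + y3 ≥ 3
  y1, y2, y3 ≥ 0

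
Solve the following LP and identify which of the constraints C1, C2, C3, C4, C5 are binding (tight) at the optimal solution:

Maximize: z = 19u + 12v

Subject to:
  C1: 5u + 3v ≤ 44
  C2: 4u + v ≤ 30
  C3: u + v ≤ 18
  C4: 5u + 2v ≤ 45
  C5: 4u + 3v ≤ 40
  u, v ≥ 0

At u = 4, v = 8, compute slack b - a·x for each constraint:
  C1: 44 − 44 = 0  (binding)
  C2: 30 − 24 = 6  (slack)
  C3: 18 − 12 = 6  (slack)
  C4: 45 − 36 = 9  (slack)
  C5: 40 − 40 = 0  (binding)

Optimal: u = 4, v = 8
Binding: C1, C5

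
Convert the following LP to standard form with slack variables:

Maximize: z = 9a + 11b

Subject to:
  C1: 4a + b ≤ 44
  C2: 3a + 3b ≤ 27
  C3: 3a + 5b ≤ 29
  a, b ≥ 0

max z = 9a + 11b

s.t.
  4a + b + s1 = 44
  3a + 3b + s2 = 27
  3a + 5b + s3 = 29
  a, b, s1, s2, s3 ≥ 0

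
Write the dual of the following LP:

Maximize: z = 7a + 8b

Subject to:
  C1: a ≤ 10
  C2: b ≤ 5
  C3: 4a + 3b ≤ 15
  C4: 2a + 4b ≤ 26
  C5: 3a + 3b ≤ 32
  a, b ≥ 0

Primal max cᵀx s.t. Ax ≤ b, x ≥ 0  →  Dual min bᵀy s.t. Aᵀy ≥ c, y ≥ 0.

Minimize: z = 10y1 + 5y2 + 15y3 + 26y4 + 32y5

Subject to:
  y1 + 4y3 + 2y4 + 3y5 ≥ 7
  y2 + 3y3 + 4y4 + 3y5 ≥ 8
  y1, y2, y3, y4, y5 ≥ 0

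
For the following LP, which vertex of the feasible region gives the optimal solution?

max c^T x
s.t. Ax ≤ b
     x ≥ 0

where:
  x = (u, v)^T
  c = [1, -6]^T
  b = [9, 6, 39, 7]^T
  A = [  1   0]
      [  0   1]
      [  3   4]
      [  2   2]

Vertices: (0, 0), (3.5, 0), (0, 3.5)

Evaluate the objective at each vertex of the feasible region:
  z(0, 0) = 0
  z(3.5, 0) = 3.5  ←
  z(0, 3.5) = -21
The maximum is at u = 3.5, v = 0.

(3.5, 0)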